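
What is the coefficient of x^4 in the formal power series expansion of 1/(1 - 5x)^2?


The general identity 1/(1 - c x)^r = sum_{k>=0} c^k C(k + r - 1, r - 1) x^k follows by substituting y = c x into 1/(1 - y)^r = sum_{k>=0} C(k + r - 1, r - 1) y^k.
For c = 5, r = 2, k = 4:
5^4 * C(5, 1) = 625 * 5 = 3125.

3125


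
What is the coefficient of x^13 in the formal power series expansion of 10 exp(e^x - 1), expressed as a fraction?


exp(e^x - 1) is the exponential generating function for the Bell numbers Bell_k: exp(e^x - 1) = sum_{k>=0} Bell_k x^k / k!.
So the coefficient of x^13 in 10 exp(e^x - 1) is 10 Bell_13 / 13!.
Computing: Bell_13 = 27644437 and 13! = 6227020800, giving
10 * 27644437/6227020800 = 27644437/622702080.

27644437/622702080


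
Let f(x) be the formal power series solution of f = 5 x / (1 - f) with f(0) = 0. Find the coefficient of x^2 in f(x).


Apply Lagrange inversion: f = 5 x * phi(f) with phi(t) = 1/(1 - t), so
[x^n] f = 5^n * (1/n) [t^(n-1)] phi(t)^n = 5^n * (1/n) [t^(n-1)] (1 - t)^(-n) = 5^n * (1/n) C(2n - 2, n - 1) = 5^n * C_{n-1}.
For n = 2: C_1 = C(2, 1) / 2 = 2/2 = 1.
With the 5^2 = 25 factor, the coefficient is 25 * 1 = 25.

25


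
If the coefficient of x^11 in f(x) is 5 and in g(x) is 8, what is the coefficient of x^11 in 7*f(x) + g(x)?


Scalar multiplication scales coefficients: 7 * 5 = 35.
Then add the g coefficient: 35 + 8
= 43

43


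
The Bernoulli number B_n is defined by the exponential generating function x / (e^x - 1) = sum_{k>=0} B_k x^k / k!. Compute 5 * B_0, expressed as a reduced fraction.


Bernoulli numbers can also be computed recursively via B_0 = 1 and sum_{j=0}^{m} C(m+1, j) B_j = 0 for m >= 1. Odd-index Bernoulli numbers vanish for k >= 3.
Computing B_0 = 1, so 5 * B_0 = 5 * 1 = 5.

5


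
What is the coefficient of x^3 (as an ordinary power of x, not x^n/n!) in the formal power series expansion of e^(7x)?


The exponential series is e^y = sum_{k>=0} y^k / k!. Substituting y = 7x gives
e^(7x) = sum_{k>=0} 7^k x^k / k!.
So the coefficient of x^n is a^n/n! with a = 7, n = 3:
7^3 / 3! = 343/6 = 343/6

343/6


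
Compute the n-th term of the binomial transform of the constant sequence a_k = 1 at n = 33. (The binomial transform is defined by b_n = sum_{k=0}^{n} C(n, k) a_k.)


With a_k = 1 for all k, b_n = sum_{k=0}^{n} C(n, k) = 2^n by the binomial theorem.
For n = 33: 2^33 = 8589934592.

8589934592


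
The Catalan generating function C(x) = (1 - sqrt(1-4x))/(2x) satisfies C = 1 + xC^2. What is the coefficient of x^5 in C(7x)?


Substituting x -> 7x scales the n-th coefficient by 7^n, so [x^5] C(7x) = 7^5 * C_5.
C_5 = C(2*5, 5)/(6) = 252/6 = 42.
So 7^5 * 42 = 16807 * 42 = 705894.

705894


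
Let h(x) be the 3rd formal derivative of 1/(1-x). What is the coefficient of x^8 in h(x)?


Differentiating 3 times: d^3/dx^3 [1/(1-x)] = 3!/(1-x)^4.
The expansion 1/(1-x)^4 = sum_{k>=0} C(k+3, 3) x^k, so the coefficient of x^n in 3!/(1-x)^4 is 3! * C(n+3, 3).
For n = 8: 6 * C(11, 3) = 6 * 165 = 990

990


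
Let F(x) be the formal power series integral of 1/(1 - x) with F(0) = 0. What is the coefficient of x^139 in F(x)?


1/(1 - x) = sum_{k>=0} x^k. Integrating termwise and using F(0) = 0 gives
F(x) = sum_{k>=0} x^(k+1) / (k+1) = sum_{m>=1} x^m / m = -ln(1 - x).
So the coefficient of x^139 is 1/139 = 1/139.

1/139


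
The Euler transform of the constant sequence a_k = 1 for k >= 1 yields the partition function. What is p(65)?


The Euler transform converts the sequence a_k = 1 into the number of integer partitions.
Using the recurrence or dynamic programming:
p(65) = 2012558

2012558


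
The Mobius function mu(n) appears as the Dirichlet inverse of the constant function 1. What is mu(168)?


168 has a squared prime factor, so mu(168) = 0.
Factorization reveals a repeated prime.

0


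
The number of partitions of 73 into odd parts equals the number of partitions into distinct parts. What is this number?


Computing partitions of 73 into odd parts (1, 3, 5, ...):
Using the generating function prod_{k>=0} 1/(1-x^(2k+1)),
the count is 40026

40026


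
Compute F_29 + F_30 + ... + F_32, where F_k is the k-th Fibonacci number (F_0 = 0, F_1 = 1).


Use the identity sum_{k=0}^{N} F_k = F_{N+2} - 1 (which follows from F_{k+2} - F_{k+1} = F_k). Then
sum_{k=29}^{32} F_k = (F_{34} - 1) - (F_{30} - 1) = F_{34} - F_{30}.
Computing: F_{34} = 5702887, F_{30} = 832040, so
Sum = 5702887 - 832040 = 4870847.

4870847


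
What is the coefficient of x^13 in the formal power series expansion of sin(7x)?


The Maclaurin series is sin(t) = sum_{k>=0} (-1)^k t^(2k+1) / (2k+1)!, so substituting t = 7x, only odd powers of x are nonzero, with coefficient of x^(2k+1) equal to (-1)^k 7^(2k+1) / (2k+1)!.
Write 13 = 2*6 + 1, giving the coefficient (-1)^6 * 7^13 / 13! = 96889010407/6227020800 = 13841287201/889574400.

13841287201/889574400


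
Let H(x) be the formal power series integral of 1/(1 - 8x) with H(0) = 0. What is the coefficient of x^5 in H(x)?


1/(1 - 8x) = sum_{k>=0} 8^k x^k. Integrating termwise with H(0) = 0:
H(x) = sum_{k>=0} 8^k x^(k+1) / (k+1) = sum_{m>=1} 8^(m-1) x^m / m.
For m = 5: 8^4/5 = 4096/5 = 4096/5.

4096/5


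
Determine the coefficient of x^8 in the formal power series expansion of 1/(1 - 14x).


The geometric series identity gives 1/(1 - c x) = sum_{k>=0} c^k x^k, so the coefficient of x^k is c^k.
Here c = 14 and k = 8.
Computing: 14^8 = 1475789056

1475789056


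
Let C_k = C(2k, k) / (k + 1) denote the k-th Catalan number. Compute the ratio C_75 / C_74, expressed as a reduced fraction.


Using C_k = (2k)! / (k! (k+1)!), the ratio C_{k+1}/C_k simplifies to
C_{k+1}/C_k = [(2k+2)! / ((k+1)! (k+2)!)] * [k! (k+1)! / (2k)!]
 = (2k+2)(2k+1) / ((k+1)(k+2)) = 2(2k+1) / (k+2).
For k = 74: 2(2*74 + 1) / (74 + 2) = 298/76 = 149/38.

149/38


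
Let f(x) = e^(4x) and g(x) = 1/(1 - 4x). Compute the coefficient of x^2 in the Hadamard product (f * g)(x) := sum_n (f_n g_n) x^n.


Expanding: f_k = 4^k/k! (from e^(4x)) and g_k = 4^k (from 1/(1 - 4x)). So the Hadamard coefficient (f * g)_k = 4^k 4^k / k! = (16)^k / k!.
For k = 2: 16^2/2! = 256/2 = 128.

128


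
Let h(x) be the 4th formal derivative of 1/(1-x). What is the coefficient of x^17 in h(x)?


Differentiating 4 times: d^4/dx^4 [1/(1-x)] = 4!/(1-x)^5.
The expansion 1/(1-x)^5 = sum_{k>=0} C(k+4, 4) x^k, so the coefficient of x^n in 4!/(1-x)^5 is 4! * C(n+4, 4).
For n = 17: 24 * C(21, 4) = 24 * 5985 = 143640

143640


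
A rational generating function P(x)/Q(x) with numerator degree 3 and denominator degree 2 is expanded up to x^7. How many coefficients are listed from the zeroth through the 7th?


Expanding up to x^7 gives the coefficients for x^0, x^1, ..., x^7.
That is 7 + 1 = 8 coefficients in total.

8


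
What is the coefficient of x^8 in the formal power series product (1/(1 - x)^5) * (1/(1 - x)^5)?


Combine the factors: (1/(1 - x)^5) * (1/(1 - x)^5) = 1/(1 - x)^10.
Then use 1/(1 - x)^r = sum_{k>=0} C(k + r - 1, r - 1) x^k with r = 10 and k = 8:
C(17, 9) = 24310.

24310


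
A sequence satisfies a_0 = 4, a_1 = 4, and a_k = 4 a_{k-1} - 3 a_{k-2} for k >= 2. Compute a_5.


The characteristic equation is t^2 - 4 t + 3 = 0, with roots r_1 = 3 and r_2 = 1 (so c_1 = r_1 + r_2, c_2 = -r_1 r_2 as required).
One can use the closed form a_n = A r_1^n + B r_2^n, but direct iteration is more reliable:
a_0 = 4, a_1 = 4, a_2 = 4, a_3 = 4, a_4 = 4, a_5 = 4.
So a_5 = 4.

4


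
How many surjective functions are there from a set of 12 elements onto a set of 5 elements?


By inclusion-exclusion on which target elements are missed, the number of surjections from an n-set onto a k-set is
surj(n, k) = sum_{j=0}^{k} (-1)^j C(k, j) (k - j)^n.
Equivalently surj(n, k) = k! * S(n, k), where S(n, k) is the Stirling number of the second kind.
For n = 12, k = 5:
S(12, 5) = 1379400, so
surj = 5! * 1379400 = 120 * 1379400 = 165528000.

165528000


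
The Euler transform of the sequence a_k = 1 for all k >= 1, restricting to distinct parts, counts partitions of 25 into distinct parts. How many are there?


Partitions of 25 into distinct parts can be computed via generating function.
Product (1+x)(1+x^2)(1+x^3)...
The coefficient of x^25 = 142

142


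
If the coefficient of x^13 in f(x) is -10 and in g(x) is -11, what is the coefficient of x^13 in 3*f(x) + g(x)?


Scalar multiplication scales coefficients: 3 * -10 = -30.
Then add the g coefficient: -30 + -11
= -41

-41


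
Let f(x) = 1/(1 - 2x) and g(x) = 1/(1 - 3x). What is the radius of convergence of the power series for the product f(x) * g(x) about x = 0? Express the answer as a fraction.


The radius of 1/(1 - 2x) is 1/2 (nearest singularity at x = 1/2), and the radius of 1/(1 - 3x) is 1/3.
The product f(x)*g(x) = 1/((1 - 2x)(1 - 3x)) has singularities at both 1/2 and 1/3, so its radius of convergence is the distance to the nearest one:
min(1/2, 1/3) = 1/3.

1/3


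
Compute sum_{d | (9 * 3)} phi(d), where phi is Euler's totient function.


First, 9 * 3 = 27. One classical identity is sum_{d | n} phi(d) = n (each k in [1, n] has a unique gcd with n, and among the k's with gcd(k, n) = n/d there are phi(d) of them). So the sum equals 27. We also verify directly:
Divisors of 27: 1, 3, 9, 27.
phi values: 1, 2, 6, 18.
Sum = 27.

27


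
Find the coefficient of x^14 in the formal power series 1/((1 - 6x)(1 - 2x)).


By partial fractions or Cauchy convolution:
The coefficient equals sum_{k=0}^{14} 6^k * 2^(14-k).
= 117546237952

117546237952


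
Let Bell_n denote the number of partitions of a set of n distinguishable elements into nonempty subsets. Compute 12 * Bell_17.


Bell_17 can be computed from the Bell triangle or from Dobinski's identity Bell_n = (1/e) * sum_{k>=0} k^n / k!.
Computing Bell_17 = 82864869804.
Then 12 * 82864869804 = 994378437648.

994378437648


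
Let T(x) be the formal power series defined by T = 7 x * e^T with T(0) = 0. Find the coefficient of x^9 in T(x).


Apply the Lagrange inversion formula: if T = 7 x * phi(T) with phi(t) = e^t, then
[x^n] T = 7^n * (1/n) [t^(n-1)] phi(t)^n = 7^n * (1/n) [t^(n-1)] e^(n t) = 7^n * (1/n) * n^(n-1) / (n-1)! = 7^n * n^(n-1) / n!.
When c = 1 this is the Cayley count of rooted labeled trees on n vertices, divided by n!.
For n = 9: 7^9 * 9^8 / 9! = 40353607 * 43046721/362880 = 3063651608241/640.

3063651608241/640


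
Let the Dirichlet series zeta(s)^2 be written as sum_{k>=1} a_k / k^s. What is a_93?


The Dirichlet convolution of the constant function 1 with itself gives (1 * 1)(k) = sum_{d | k} 1 = d(k), the number of positive divisors of k.
Since zeta(s) = sum_{k>=1} 1/k^s, we have zeta(s)^2 = sum_{k>=1} d(k)/k^s, so a_k = d(k).
For k = 93: the divisors are 1, 3, 31, 93.
Count = 4.

4


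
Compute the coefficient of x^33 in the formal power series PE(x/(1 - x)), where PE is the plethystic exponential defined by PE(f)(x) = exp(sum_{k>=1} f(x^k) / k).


For f(x) = x/(1 - x) we have
sum_{k>=1} f(x^k) / k = sum_{k>=1} (1/k) * x^k / (1 - x^k) = sum_{k, m >= 1} x^(k m) / k,
which after exponentiating simplifies to
PE(x/(1 - x)) = prod_{k>=1} 1 / (1 - x^k).
This is the generating function for the partition function p(n), so the coefficient of x^33 is p(33).
Computing p(33) by dynamic programming over parts 1, 2, ..., 33: p(33) = 10143.

10143


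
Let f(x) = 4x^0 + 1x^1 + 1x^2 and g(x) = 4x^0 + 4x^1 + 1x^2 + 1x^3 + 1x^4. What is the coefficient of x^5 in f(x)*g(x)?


Cauchy product at x^5:
1*1 + 1*1
= 2

2


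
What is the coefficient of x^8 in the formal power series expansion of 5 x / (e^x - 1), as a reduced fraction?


The exponential generating function for Bernoulli numbers is
x / (e^x - 1) = sum_{k>=0} B_k x^k / k!.
So the coefficient of x^8 in 5 x / (e^x - 1) is 5 B_8 / 8!.
Computing: B_8 = -1/30, 8! = 40320, giving
5 * -1/30 / 40320 = -1/241920.

-1/241920


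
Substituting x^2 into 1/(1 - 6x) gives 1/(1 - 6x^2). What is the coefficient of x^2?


The coefficient of x^(2m) in 1/(1 - 6x^2) is 6^m.
With n = 2 = 2*1, the coefficient is 6^1 = 6.

6


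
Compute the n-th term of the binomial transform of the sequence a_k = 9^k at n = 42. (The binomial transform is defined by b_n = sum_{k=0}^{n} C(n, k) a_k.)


With a_k = 9^k, b_n = sum_{k=0}^{n} C(n, k) 9^k = (1 + 9)^n by the binomial theorem.
For n = 42: (1 + 9)^42 = 10^42 = 1000000000000000000000000000000000000000000.

1000000000000000000000000000000000000000000


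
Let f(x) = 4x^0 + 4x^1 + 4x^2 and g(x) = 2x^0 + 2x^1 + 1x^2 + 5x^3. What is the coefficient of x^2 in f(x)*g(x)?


Cauchy product at x^2:
4*1 + 4*2 + 4*2
= 20

20


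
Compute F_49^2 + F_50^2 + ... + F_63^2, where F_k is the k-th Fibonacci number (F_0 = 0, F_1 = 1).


There is a standard identity sum_{k=0}^{N} F_k^2 = F_N * F_{N+1} (proved inductively from the telescoping relation F_k^2 = F_k F_{k+1} - F_{k-1} F_k). Then
sum_{k=49}^{63} F_k^2 = F_63 F_64 - F_48 F_49.
Computing: F_63 = 6557470319842, F_64 = 10610209857723, F_48 = 4807526976, F_49 = 7778742049.
Sum = 6557470319842 * 10610209857723 - 4807526976 * 7778742049 = 69576098832801342210825942.

69576098832801342210825942


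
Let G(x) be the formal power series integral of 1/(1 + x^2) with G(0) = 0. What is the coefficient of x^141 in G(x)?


1/(1 + x^2) = sum_{j>=0} (-1)^j x^(2j). Integrating termwise with G(0) = 0:
G(x) = sum_{j>=0} (-1)^j x^(2j+1) / (2j+1) = arctan(x).
Only odd powers are nonzero. For x^141 write 141 = 2*70 + 1, giving
(-1)^70 / 141 = 1/141 = 1/141.

1/141


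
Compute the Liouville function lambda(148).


The Liouville function is lambda(k) = (-1)^Omega(k), where Omega(k) counts the prime factors of k with multiplicity.
Factoring: 148 = 2 * 2 * 37, so Omega(148) = 3.
lambda(148) = (-1)^3 = -1.

-1


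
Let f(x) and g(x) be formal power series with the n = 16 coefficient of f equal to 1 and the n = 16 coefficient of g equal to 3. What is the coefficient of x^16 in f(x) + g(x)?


Addition of formal power series is termwise.
The coefficient of x^16 in f + g = 1 + 3
= 4

4


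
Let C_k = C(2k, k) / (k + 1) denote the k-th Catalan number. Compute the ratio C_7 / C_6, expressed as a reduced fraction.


Using C_k = (2k)! / (k! (k+1)!), the ratio C_{k+1}/C_k simplifies to
C_{k+1}/C_k = [(2k+2)! / ((k+1)! (k+2)!)] * [k! (k+1)! / (2k)!]
 = (2k+2)(2k+1) / ((k+1)(k+2)) = 2(2k+1) / (k+2).
For k = 6: 2(2*6 + 1) / (6 + 2) = 26/8 = 13/4.

13/4


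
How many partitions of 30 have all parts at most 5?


Using the generating function (1-x)^(-1)(1-x^2)^(-1)...(1-x^5)^(-1),
the coefficient of x^30 counts these restricted partitions.
Result = 674

674


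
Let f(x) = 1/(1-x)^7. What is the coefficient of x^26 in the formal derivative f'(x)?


Differentiate: d/dx [ 1/(1-x)^r ] = r / (1-x)^(r+1).
Here r = 7, so f'(x) = 7 / (1-x)^8.
The expansion of 1/(1-x)^(r+1) has coefficient of x^n equal to C(n+r, r).
So the coefficient of x^26 in f'(x) is
7 * C(33, 7) = 7 * 4272048 = 29904336

29904336


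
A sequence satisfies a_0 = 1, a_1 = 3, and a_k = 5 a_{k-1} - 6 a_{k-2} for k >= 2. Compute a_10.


The characteristic equation is t^2 - 5 t + 6 = 0, with roots r_1 = 3 and r_2 = 2 (so c_1 = r_1 + r_2, c_2 = -r_1 r_2 as required).
One can use the closed form a_n = A r_1^n + B r_2^n, but direct iteration is more reliable:
a_0 = 1, a_1 = 3, a_2 = 9, a_3 = 27, a_4 = 81, a_5 = 243, a_6 = 729, a_7 = 2187, a_8 = 6561, a_9 = 19683, a_10 = 59049.
So a_10 = 59049.

59049


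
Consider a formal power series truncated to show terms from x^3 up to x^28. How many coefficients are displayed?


From x^3 to x^28 inclusive, the count is 28 - 3 + 1 = 26.

26


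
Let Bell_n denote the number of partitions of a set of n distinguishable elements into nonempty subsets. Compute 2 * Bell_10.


Bell_10 can be computed from the Bell triangle or from Dobinski's identity Bell_n = (1/e) * sum_{k>=0} k^n / k!.
Computing Bell_10 = 115975.
Then 2 * 115975 = 231950.

231950


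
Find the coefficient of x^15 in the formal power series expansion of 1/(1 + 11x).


Write 1/(1 + c x) = 1/(1 - (-c) x) and apply the geometric-series identity
1/(1 - y) = sum_{k>=0} y^k to get 1/(1 + c x) = sum_{k>=0} (-c)^k x^k.
So the coefficient of x^k is (-c)^k = (-1)^k * c^k.
Here c = 11 and k = 15:
(-11)^15 = -1 * 4177248169415651 = -4177248169415651

-4177248169415651


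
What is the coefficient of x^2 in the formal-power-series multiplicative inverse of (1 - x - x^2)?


Let the inverse be f(x) = sum_{k>=0} a_k x^k. From f(x) * (1 - x - x^2) = 1 and matching coefficients:
 x^0: a_0 = 1.
 x^1: a_1 - a_0 = 0, so a_1 = 1.
 x^k (k >= 2): a_k - a_{k-1} - a_{k-2} = 0, i.e. a_k = a_{k-1} + a_{k-2}.
This is the Fibonacci-type recurrence shifted so that a_0 = a_1 = 1.
Iterating: a_0=1, a_1=1, a_2=2
a_2 = 2.

2


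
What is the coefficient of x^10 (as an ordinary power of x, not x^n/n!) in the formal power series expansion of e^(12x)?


The exponential series is e^y = sum_{k>=0} y^k / k!. Substituting y = 12x gives
e^(12x) = sum_{k>=0} 12^k x^k / k!.
So the coefficient of x^n is a^n/n! with a = 12, n = 10:
12^10 / 10! = 61917364224/3628800 = 2985984/175

2985984/175


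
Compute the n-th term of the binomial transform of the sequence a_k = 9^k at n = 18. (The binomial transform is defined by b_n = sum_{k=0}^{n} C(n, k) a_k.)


With a_k = 9^k, b_n = sum_{k=0}^{n} C(n, k) 9^k = (1 + 9)^n by the binomial theorem.
For n = 18: (1 + 9)^18 = 10^18 = 1000000000000000000.

1000000000000000000


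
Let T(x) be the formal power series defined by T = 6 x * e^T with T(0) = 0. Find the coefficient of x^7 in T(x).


Apply the Lagrange inversion formula: if T = 6 x * phi(T) with phi(t) = e^t, then
[x^n] T = 6^n * (1/n) [t^(n-1)] phi(t)^n = 6^n * (1/n) [t^(n-1)] e^(n t) = 6^n * (1/n) * n^(n-1) / (n-1)! = 6^n * n^(n-1) / n!.
When c = 1 this is the Cayley count of rooted labeled trees on n vertices, divided by n!.
For n = 7: 6^7 * 7^6 / 7! = 279936 * 117649/5040 = 32672808/5.

32672808/5


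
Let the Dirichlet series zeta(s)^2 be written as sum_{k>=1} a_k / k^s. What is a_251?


The Dirichlet convolution of the constant function 1 with itself gives (1 * 1)(k) = sum_{d | k} 1 = d(k), the number of positive divisors of k.
Since zeta(s) = sum_{k>=1} 1/k^s, we have zeta(s)^2 = sum_{k>=1} d(k)/k^s, so a_k = d(k).
For k = 251: the divisors are 1, 251.
Count = 2.

2


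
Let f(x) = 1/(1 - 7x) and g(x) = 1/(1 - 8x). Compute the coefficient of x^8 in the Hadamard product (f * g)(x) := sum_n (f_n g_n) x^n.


f has coefficients f_k = 7^k and g has coefficients g_k = 8^k, so the Hadamard product has coefficient (f*g)_k = 7^k * 8^k = 56^k.
For k = 8: 56^8 = 96717311574016.

96717311574016


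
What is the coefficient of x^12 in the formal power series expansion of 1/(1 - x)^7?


The expansion 1/(1 - x)^r = sum_{k>=0} C(k + r - 1, r - 1) x^k follows from the multiset / negative-binomial theorem (or from repeated differentiation of the geometric series).
For r = 7 and k = 12:
C(18, 6) = 6402373705728000 / (720 * 479001600) = 18564.

18564


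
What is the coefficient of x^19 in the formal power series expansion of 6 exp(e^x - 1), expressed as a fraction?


exp(e^x - 1) is the exponential generating function for the Bell numbers Bell_k: exp(e^x - 1) = sum_{k>=0} Bell_k x^k / k!.
So the coefficient of x^19 in 6 exp(e^x - 1) is 6 Bell_19 / 19!.
Computing: Bell_19 = 5832742205057 and 19! = 121645100408832000, giving
6 * 5832742205057/121645100408832000 = 5832742205057/20274183401472000.

5832742205057/20274183401472000


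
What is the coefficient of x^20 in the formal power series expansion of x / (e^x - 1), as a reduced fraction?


The exponential generating function for Bernoulli numbers is
x / (e^x - 1) = sum_{k>=0} B_k x^k / k!.
So the coefficient of x^20 in x / (e^x - 1) is B_20 / 20!.
Computing: B_20 = -174611/330, 20! = 2432902008176640000, giving
-174611/330 / 2432902008176640000 = -174611/802857662698291200000.

-174611/802857662698291200000


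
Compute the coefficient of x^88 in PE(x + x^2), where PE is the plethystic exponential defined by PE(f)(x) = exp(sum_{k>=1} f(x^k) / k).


With f(x) = x + x^2, the exponent is sum_{k>=1} (x^k + x^(2k)) / k = -ln(1 - x) - ln(1 - x^2). Exponentiating:
PE(x + x^2) = 1 / ((1 - x)(1 - x^2)).
This is the generating function for partitions of n into parts of size 1 or 2. The number of 2's can be any j in 0..44, and the rest are 1's, so
[x^88] = floor(88/2) + 1 = 45.

45


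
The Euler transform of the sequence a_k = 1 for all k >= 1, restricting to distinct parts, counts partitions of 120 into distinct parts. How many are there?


Partitions of 120 into distinct parts can be computed via generating function.
Product (1+x)(1+x^2)(1+x^3)...
The coefficient of x^120 = 2194432

2194432


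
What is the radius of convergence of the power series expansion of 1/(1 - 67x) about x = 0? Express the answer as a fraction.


Expanding 1/(1 - 67x) = sum_{k>=0} 67^k x^k, the series converges when |67x| < 1, i.e., |x| < 1/67.
So the radius of convergence is 1/67 = 1/67.

1/67


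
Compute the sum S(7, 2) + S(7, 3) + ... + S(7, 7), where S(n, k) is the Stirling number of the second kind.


By definition, S(n, k) counts partitions of an n-set into exactly k nonempty blocks.
Computing row n = 7 for k = 2..7:
S(7, k): 63, 301, 350, 140, 21, 1
Sum = 876.

876


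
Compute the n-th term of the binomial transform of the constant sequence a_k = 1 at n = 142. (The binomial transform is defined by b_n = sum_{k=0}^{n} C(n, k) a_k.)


With a_k = 1 for all k, b_n = sum_{k=0}^{n} C(n, k) = 2^n by the binomial theorem.
For n = 142: 2^142 = 5575186299632655785383929568162090376495104.

5575186299632655785383929568162090376495104


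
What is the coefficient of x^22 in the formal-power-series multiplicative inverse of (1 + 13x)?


The inverse is 1/(1 + 13x). Apply the geometric identity 1/(1 - y) = sum_{k>=0} y^k with y = -13x:
1/(1 + 13x) = sum_{k>=0} (-13)^k x^k.
So the coefficient of x^22 is (-13)^22 = 3211838877954855105157369.

3211838877954855105157369


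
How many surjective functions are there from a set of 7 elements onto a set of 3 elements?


By inclusion-exclusion on which target elements are missed, the number of surjections from an n-set onto a k-set is
surj(n, k) = sum_{j=0}^{k} (-1)^j C(k, j) (k - j)^n.
Equivalently surj(n, k) = k! * S(n, k), where S(n, k) is the Stirling number of the second kind.
For n = 7, k = 3:
S(7, 3) = 301, so
surj = 3! * 301 = 6 * 301 = 1806.

1806


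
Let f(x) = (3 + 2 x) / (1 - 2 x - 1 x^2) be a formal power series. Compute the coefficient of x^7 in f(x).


Write f(x) = sum_{k>=0} a_k x^k. Multiplying both sides by 1 - 2 x - 1 x^2 gives
(1 - 2 x - 1 x^2) sum_{k>=0} a_k x^k = 3 + 2 x.
Matching coefficients:
 x^0: a_0 = 3
 x^1: a_1 - 2 a_0 = 2  =>  a_1 = 2*3 + 2 = 8
 x^k (k >= 2): a_k = 2 a_{k-1} + 1 a_{k-2}.
Iterating: a_2 = 19, a_3 = 46, a_4 = 111, a_5 = 268, a_6 = 647, a_7 = 1562.
So the coefficient of x^7 is 1562.

1562


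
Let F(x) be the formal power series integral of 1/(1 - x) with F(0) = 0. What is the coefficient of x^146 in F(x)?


1/(1 - x) = sum_{k>=0} x^k. Integrating termwise and using F(0) = 0 gives
F(x) = sum_{k>=0} x^(k+1) / (k+1) = sum_{m>=1} x^m / m = -ln(1 - x).
So the coefficient of x^146 is 1/146 = 1/146.

1/146


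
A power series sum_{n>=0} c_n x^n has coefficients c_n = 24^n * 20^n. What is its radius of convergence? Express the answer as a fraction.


By the root test (Cauchy-Hadamard), the radius is R = 1 / limsup_n |c_n|^(1/n).
Here |c_n|^(1/n) = (24^n * 20^n)^(1/n) = 24 * 20 = 480 for all n.
So R = 1/480 = 1/480.

1/480


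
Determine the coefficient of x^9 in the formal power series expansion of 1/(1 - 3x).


The geometric series identity gives 1/(1 - c x) = sum_{k>=0} c^k x^k, so the coefficient of x^k is c^k.
Here c = 3 and k = 9.
Computing: 3^9 = 19683

19683


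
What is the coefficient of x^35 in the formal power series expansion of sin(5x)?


The Maclaurin series is sin(t) = sum_{k>=0} (-1)^k t^(2k+1) / (2k+1)!, so substituting t = 5x, only odd powers of x are nonzero, with coefficient of x^(2k+1) equal to (-1)^k 5^(2k+1) / (2k+1)!.
Write 35 = 2*17 + 1, giving the coefficient (-1)^17 * 5^35 / 35! = -2910383045673370361328125/10333147966386144929666651337523200000000 = -7450580596923828125/26452858793948531019946627424059392.

-7450580596923828125/26452858793948531019946627424059392


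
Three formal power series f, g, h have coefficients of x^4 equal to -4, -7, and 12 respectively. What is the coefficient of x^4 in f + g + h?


Series addition is componentwise:
-4 + -7 + 12
= 1

1


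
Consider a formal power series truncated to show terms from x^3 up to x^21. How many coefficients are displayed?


From x^3 to x^21 inclusive, the count is 21 - 3 + 1 = 19.

19


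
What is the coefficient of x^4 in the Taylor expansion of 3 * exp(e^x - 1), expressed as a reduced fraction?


exp(e^x - 1) = sum_{k>=0} Bell_k x^k / k!, where Bell_k is the k-th Bell number.
So the coefficient of x^4 is 3 * Bell_4 / 4!.
Computing: Bell_4 = 15 and 4! = 24, giving
3 * 15/24 = 15/8.

15/8


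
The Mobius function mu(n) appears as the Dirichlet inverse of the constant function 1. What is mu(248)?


248 has a squared prime factor, so mu(248) = 0.
Factorization reveals a repeated prime.

0


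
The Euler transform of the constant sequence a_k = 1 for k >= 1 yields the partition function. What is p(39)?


The Euler transform converts the sequence a_k = 1 into the number of integer partitions.
Using the recurrence or dynamic programming:
p(39) = 31185

31185


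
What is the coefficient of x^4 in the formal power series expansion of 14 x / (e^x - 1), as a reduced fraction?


The exponential generating function for Bernoulli numbers is
x / (e^x - 1) = sum_{k>=0} B_k x^k / k!.
So the coefficient of x^4 in 14 x / (e^x - 1) is 14 B_4 / 4!.
Computing: B_4 = -1/30, 4! = 24, giving
14 * -1/30 / 24 = -7/360.

-7/360


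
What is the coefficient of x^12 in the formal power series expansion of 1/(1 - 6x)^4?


The general identity 1/(1 - c x)^r = sum_{k>=0} c^k C(k + r - 1, r - 1) x^k follows by substituting y = c x into 1/(1 - y)^r = sum_{k>=0} C(k + r - 1, r - 1) y^k.
For c = 6, r = 4, k = 12:
6^12 * C(15, 3) = 2176782336 * 455 = 990435962880.

990435962880


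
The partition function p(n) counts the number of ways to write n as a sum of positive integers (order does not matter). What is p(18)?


Using the generating function prod_{k>=1} 1/(1-x^k), we compute p(18).
By dynamic programming over parts 1 through 18:
p(18) = 385

385


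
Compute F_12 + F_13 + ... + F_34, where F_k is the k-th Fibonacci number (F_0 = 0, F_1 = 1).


Use the identity sum_{k=0}^{N} F_k = F_{N+2} - 1 (which follows from F_{k+2} - F_{k+1} = F_k). Then
sum_{k=12}^{34} F_k = (F_{36} - 1) - (F_{13} - 1) = F_{36} - F_{13}.
Computing: F_{36} = 14930352, F_{13} = 233, so
Sum = 14930352 - 233 = 14930119.

14930119


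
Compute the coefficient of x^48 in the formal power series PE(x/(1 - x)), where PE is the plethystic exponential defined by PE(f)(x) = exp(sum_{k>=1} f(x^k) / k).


For f(x) = x/(1 - x) we have
sum_{k>=1} f(x^k) / k = sum_{k>=1} (1/k) * x^k / (1 - x^k) = sum_{k, m >= 1} x^(k m) / k,
which after exponentiating simplifies to
PE(x/(1 - x)) = prod_{k>=1} 1 / (1 - x^k).
This is the generating function for the partition function p(n), so the coefficient of x^48 is p(48).
Computing p(48) by dynamic programming over parts 1, 2, ..., 48: p(48) = 147273.

147273


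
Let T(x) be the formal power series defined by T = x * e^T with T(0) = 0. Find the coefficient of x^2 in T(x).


Apply the Lagrange inversion formula: if T = x * phi(T) with phi(t) = e^t, then
[x^n] T = (1/n) [t^(n-1)] phi(t)^n = (1/n) [t^(n-1)] e^(n t) = (1/n) * n^(n-1) / (n-1)! = n^(n-1) / n!.
When c = 1 this is the Cayley count of rooted labeled trees on n vertices, divided by n!.
For n = 2: 2^1 / 2! = 2/2 = 1.

1


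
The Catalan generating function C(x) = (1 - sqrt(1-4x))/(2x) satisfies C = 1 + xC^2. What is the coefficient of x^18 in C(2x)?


Substituting x -> 2x scales the n-th coefficient by 2^n, so [x^18] C(2x) = 2^18 * C_18.
C_18 = C(2*18, 18)/(19) = 9075135300/19 = 477638700.
So 2^18 * 477638700 = 262144 * 477638700 = 125210119372800.

125210119372800


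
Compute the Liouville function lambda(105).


The Liouville function is lambda(k) = (-1)^Omega(k), where Omega(k) counts the prime factors of k with multiplicity.
Factoring: 105 = 3 * 5 * 7, so Omega(105) = 3.
lambda(105) = (-1)^3 = -1.

-1


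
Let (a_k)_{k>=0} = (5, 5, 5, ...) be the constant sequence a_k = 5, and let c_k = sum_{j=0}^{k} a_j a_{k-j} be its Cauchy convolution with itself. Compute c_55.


Since a_j = 5 for all j >= 0, the convolution sum becomes
c_k = sum_{j=0}^{k} 5 * 5 = 25 * (k + 1).
Equivalently, the generating function of (a_k) is 5/(1 - x) and its square is 25/(1 - x)^2 = sum_{k>=0} 25(k + 1) x^k.
For k = 55: 25 * 56 = 1400.

1400


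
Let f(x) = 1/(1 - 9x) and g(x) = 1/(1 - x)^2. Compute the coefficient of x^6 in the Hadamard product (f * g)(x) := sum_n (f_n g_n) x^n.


f has coefficients f_k = 9^k. For g = 1/(1 - x)^2 the coefficient is g_k = C(k + 1, 1) = k + 1. The Hadamard coefficient is (f * g)_k = 9^k * (k + 1).
For k = 6: 9^6 * 7 = 531441 * 7 = 3720087.

3720087


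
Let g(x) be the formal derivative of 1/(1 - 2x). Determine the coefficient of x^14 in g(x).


Differentiate termwise: d/dx sum_{k>=0} 2^k x^k = sum_{k>=1} k 2^k x^(k-1) = sum_{j>=0} (j+1) 2^(j+1) x^j.
Equivalently, d/dx [1/(1 - 2x)] = 2/(1 - 2x)^2.
For j = 14: 15 * 2^15 = 15 * 32768 = 491520.

491520


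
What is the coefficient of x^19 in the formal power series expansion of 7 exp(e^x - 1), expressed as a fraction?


exp(e^x - 1) is the exponential generating function for the Bell numbers Bell_k: exp(e^x - 1) = sum_{k>=0} Bell_k x^k / k!.
So the coefficient of x^19 in 7 exp(e^x - 1) is 7 Bell_19 / 19!.
Computing: Bell_19 = 5832742205057 and 19! = 121645100408832000, giving
7 * 5832742205057/121645100408832000 = 5832742205057/17377871486976000.

5832742205057/17377871486976000


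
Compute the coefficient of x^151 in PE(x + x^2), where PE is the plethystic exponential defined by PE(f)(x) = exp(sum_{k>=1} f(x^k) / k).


With f(x) = x + x^2, the exponent is sum_{k>=1} (x^k + x^(2k)) / k = -ln(1 - x) - ln(1 - x^2). Exponentiating:
PE(x + x^2) = 1 / ((1 - x)(1 - x^2)).
This is the generating function for partitions of n into parts of size 1 or 2. The number of 2's can be any j in 0..75, and the rest are 1's, so
[x^151] = floor(151/2) + 1 = 76.

76


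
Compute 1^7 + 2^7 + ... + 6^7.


This power sum has a closed form given by Faulhaber's formula
sum_{k=1}^{m} k^p = (1 / (p + 1)) * sum_{j=0}^{p} C(p + 1, j) B_j m^(p + 1 - j),
but for small m direct computation is fastest:
1 + 128 + 2187 + 16384 + 78125 + 279936 = 376761.

376761


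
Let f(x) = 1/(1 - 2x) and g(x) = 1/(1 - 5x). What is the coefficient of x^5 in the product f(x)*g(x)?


The coefficient of x^n in f*g is the Cauchy product: sum_{k=0}^{n} a^k * b^(n-k).
With a=2, b=5, n=5:
sum_{k=0}^{5} 2^k * 5^(5-k)
= 5187

5187


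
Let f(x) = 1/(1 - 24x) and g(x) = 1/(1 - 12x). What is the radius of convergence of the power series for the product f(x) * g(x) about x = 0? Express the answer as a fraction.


The radius of 1/(1 - 24x) is 1/24 (nearest singularity at x = 1/24), and the radius of 1/(1 - 12x) is 1/12.
The product f(x)*g(x) = 1/((1 - 24x)(1 - 12x)) has singularities at both 1/24 and 1/12, so its radius of convergence is the distance to the nearest one:
min(1/24, 1/12) = 1/24.

1/24


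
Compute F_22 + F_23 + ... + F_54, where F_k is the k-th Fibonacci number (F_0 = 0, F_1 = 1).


Use the identity sum_{k=0}^{N} F_k = F_{N+2} - 1 (which follows from F_{k+2} - F_{k+1} = F_k). Then
sum_{k=22}^{54} F_k = (F_{56} - 1) - (F_{23} - 1) = F_{56} - F_{23}.
Computing: F_{56} = 225851433717, F_{23} = 28657, so
Sum = 225851433717 - 28657 = 225851405060.

225851405060


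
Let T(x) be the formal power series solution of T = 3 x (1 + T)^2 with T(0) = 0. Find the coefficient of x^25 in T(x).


Apply the Lagrange inversion formula: if T = 3 x * phi(T) with phi(t) = (1 + t)^2, then [x^n] T = 3^n * (1/n) [t^(n-1)] phi(t)^n = 3^n * (1/n) [t^(n-1)] (1 + t)^(2n) = 3^n * (1/n) C(2n, n-1).
Using the identity C(2n, n-1) = C(2n, n) * n / (n+1), the unscaled factor equals C(2n, n) / (n+1) = C_n, the n-th Catalan number.
For n = 25: C_25 = C(50, 25) / 26 = 126410606437752/26 = 4861946401452.
With the 3^25 = 847288609443 factor, the coefficient is 847288609443 * 4861946401452 = 4119471805672662916111236.

4119471805672662916111236


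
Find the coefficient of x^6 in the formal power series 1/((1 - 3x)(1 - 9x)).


By partial fractions or Cauchy convolution:
The coefficient equals sum_{k=0}^{6} 3^k * 9^(6-k).
= 796797

796797


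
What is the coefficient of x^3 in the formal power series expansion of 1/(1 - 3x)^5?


The general identity 1/(1 - c x)^r = sum_{k>=0} c^k C(k + r - 1, r - 1) x^k follows by substituting y = c x into 1/(1 - y)^r = sum_{k>=0} C(k + r - 1, r - 1) y^k.
For c = 3, r = 5, k = 3:
3^3 * C(7, 4) = 27 * 35 = 945.

945


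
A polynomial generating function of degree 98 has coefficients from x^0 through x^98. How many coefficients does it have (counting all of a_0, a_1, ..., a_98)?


A polynomial of degree 98 takes the form a_0 + a_1 x + ... + a_98 x^98.
The number of coefficients is 98 + 1 = 99.

99


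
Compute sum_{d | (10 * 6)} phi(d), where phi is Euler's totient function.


First, 10 * 6 = 60. One classical identity is sum_{d | n} phi(d) = n (each k in [1, n] has a unique gcd with n, and among the k's with gcd(k, n) = n/d there are phi(d) of them). So the sum equals 60. We also verify directly:
Divisors of 60: 1, 2, 3, 4, 5, 6, 10, 12, 15, 20, 30, 60.
phi values: 1, 1, 2, 2, 4, 2, 4, 4, 8, 8, 8, 16.
Sum = 60.

60


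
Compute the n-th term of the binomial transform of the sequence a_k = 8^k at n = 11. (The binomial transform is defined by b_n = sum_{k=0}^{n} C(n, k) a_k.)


With a_k = 8^k, b_n = sum_{k=0}^{n} C(n, k) 8^k = (1 + 8)^n by the binomial theorem.
For n = 11: (1 + 8)^11 = 9^11 = 31381059609.

31381059609


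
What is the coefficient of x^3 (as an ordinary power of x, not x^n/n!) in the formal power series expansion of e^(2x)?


The exponential series is e^y = sum_{k>=0} y^k / k!. Substituting y = 2x gives
e^(2x) = sum_{k>=0} 2^k x^k / k!.
So the coefficient of x^n is a^n/n! with a = 2, n = 3:
2^3 / 3! = 8/6 = 4/3

4/3


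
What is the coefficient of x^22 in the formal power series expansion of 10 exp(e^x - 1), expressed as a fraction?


exp(e^x - 1) is the exponential generating function for the Bell numbers Bell_k: exp(e^x - 1) = sum_{k>=0} Bell_k x^k / k!.
So the coefficient of x^22 in 10 exp(e^x - 1) is 10 Bell_22 / 22!.
Computing: Bell_22 = 4506715738447323 and 22! = 1124000727777607680000, giving
10 * 4506715738447323/1124000727777607680000 = 88366975263673/2203922995642368000.

88366975263673/2203922995642368000


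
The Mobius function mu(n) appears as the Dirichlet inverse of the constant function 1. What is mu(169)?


169 has a squared prime factor, so mu(169) = 0.
Factorization reveals a repeated prime.

0


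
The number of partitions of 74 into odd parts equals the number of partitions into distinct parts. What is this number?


Computing partitions of 74 into odd parts (1, 3, 5, ...):
Using the generating function prod_{k>=0} 1/(1-x^(2k+1)),
the count is 44046

44046


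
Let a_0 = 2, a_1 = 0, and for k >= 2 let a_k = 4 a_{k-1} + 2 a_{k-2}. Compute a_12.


Iterating the recurrence forward:
a_0 = 2
a_1 = 0
a_2 = 4*0 + 2*2 = 4
a_3 = 4*4 + 2*0 = 16
a_4 = 4*16 + 2*4 = 72
a_5 = 4*72 + 2*16 = 320
a_6 = 4*320 + 2*72 = 1424
a_7 = 4*1424 + 2*320 = 6336
a_8 = 4*6336 + 2*1424 = 28192
a_9 = 4*28192 + 2*6336 = 125440
a_10 = 4*125440 + 2*28192 = 558144
a_11 = 4*558144 + 2*125440 = 2483456
a_12 = 4*2483456 + 2*558144 = 11050112
So a_12 = 11050112.

11050112


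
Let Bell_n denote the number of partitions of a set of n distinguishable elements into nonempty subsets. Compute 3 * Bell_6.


Bell_6 can be computed from the Bell triangle or from Dobinski's identity Bell_n = (1/e) * sum_{k>=0} k^n / k!.
Computing Bell_6 = 203.
Then 3 * 203 = 609.

609


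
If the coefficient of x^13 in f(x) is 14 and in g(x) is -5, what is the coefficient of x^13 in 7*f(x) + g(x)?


Scalar multiplication scales coefficients: 7 * 14 = 98.
Then add the g coefficient: 98 + -5
= 93

93


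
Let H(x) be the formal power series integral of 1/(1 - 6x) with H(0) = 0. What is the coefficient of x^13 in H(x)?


1/(1 - 6x) = sum_{k>=0} 6^k x^k. Integrating termwise with H(0) = 0:
H(x) = sum_{k>=0} 6^k x^(k+1) / (k+1) = sum_{m>=1} 6^(m-1) x^m / m.
For m = 13: 6^12/13 = 2176782336/13 = 2176782336/13.

2176782336/13


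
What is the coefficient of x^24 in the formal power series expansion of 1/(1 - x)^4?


The negative binomial / multiset identity is
1/(1 - x)^r = sum_{k>=0} C(k + r - 1, r - 1) x^k.
Here r = 4 and k = 24, so the coefficient is
C(24 + 3, 3) = C(27, 3)
= 2925

2925


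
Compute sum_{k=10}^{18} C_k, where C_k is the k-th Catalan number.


C_10 through C_18: 16796, 58786, 208012, 742900, 2674440, 9694845, 35357670, 129644790, 477638700
Sum = 16796 + 58786 + 208012 + 742900 + 2674440 + 9694845 + 35357670 + 129644790 + 477638700
= 656036939

656036939


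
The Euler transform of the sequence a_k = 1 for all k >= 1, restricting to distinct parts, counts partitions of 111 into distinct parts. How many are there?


Partitions of 111 into distinct parts can be computed via generating function.
Product (1+x)(1+x^2)(1+x^3)...
The coefficient of x^111 = 1087744

1087744


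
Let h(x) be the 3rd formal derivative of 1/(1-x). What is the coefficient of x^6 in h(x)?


Differentiating 3 times: d^3/dx^3 [1/(1-x)] = 3!/(1-x)^4.
The expansion 1/(1-x)^4 = sum_{k>=0} C(k+3, 3) x^k, so the coefficient of x^n in 3!/(1-x)^4 is 3! * C(n+3, 3).
For n = 6: 6 * C(9, 3) = 6 * 84 = 504

504


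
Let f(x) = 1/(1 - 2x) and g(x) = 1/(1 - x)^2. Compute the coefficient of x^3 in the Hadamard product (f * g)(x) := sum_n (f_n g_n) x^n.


f has coefficients f_k = 2^k. For g = 1/(1 - x)^2 the coefficient is g_k = C(k + 1, 1) = k + 1. The Hadamard coefficient is (f * g)_k = 2^k * (k + 1).
For k = 3: 2^3 * 4 = 8 * 4 = 32.

32


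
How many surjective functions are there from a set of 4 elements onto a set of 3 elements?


By inclusion-exclusion on which target elements are missed, the number of surjections from an n-set onto a k-set is
surj(n, k) = sum_{j=0}^{k} (-1)^j C(k, j) (k - j)^n.
Equivalently surj(n, k) = k! * S(n, k), where S(n, k) is the Stirling number of the second kind.
For n = 4, k = 3:
S(4, 3) = 6, so
surj = 3! * 6 = 6 * 6 = 36.

36


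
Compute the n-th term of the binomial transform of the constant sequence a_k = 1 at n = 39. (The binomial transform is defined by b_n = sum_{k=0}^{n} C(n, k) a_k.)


With a_k = 1 for all k, b_n = sum_{k=0}^{n} C(n, k) = 2^n by the binomial theorem.
For n = 39: 2^39 = 549755813888.

549755813888


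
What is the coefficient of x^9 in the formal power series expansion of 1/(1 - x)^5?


The expansion 1/(1 - x)^r = sum_{k>=0} C(k + r - 1, r - 1) x^k follows from the multiset / negative-binomial theorem (or from repeated differentiation of the geometric series).
For r = 5 and k = 9:
C(13, 4) = 6227020800 / (24 * 362880) = 715.

715


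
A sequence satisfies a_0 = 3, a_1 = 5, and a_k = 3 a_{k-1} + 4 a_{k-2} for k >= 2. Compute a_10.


The characteristic equation is t^2 - 3 t - 4 = 0, with roots r_1 = 4 and r_2 = -1 (so c_1 = r_1 + r_2, c_2 = -r_1 r_2 as required).
One can use the closed form a_n = A r_1^n + B r_2^n, but direct iteration is more reliable:
a_0 = 3, a_1 = 5, a_2 = 27, a_3 = 101, a_4 = 411, a_5 = 1637, a_6 = 6555, a_7 = 26213, a_8 = 104859, a_9 = 419429, a_10 = 1677723.
So a_10 = 1677723.

1677723
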